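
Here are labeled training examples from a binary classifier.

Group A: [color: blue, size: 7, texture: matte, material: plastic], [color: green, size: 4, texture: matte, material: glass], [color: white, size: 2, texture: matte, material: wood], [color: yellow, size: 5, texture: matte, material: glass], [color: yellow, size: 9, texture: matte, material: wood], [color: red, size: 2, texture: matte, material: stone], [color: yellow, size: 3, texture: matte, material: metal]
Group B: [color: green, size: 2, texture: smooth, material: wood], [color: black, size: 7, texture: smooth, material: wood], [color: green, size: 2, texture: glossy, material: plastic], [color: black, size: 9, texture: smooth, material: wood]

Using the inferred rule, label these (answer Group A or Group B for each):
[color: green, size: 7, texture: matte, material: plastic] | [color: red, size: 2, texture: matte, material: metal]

'Group A' ⟺ texture is matte.
[color: green, size: 7, texture: matte, material: plastic]: texture is matte, satisfies this → Group A. [color: red, size: 2, texture: matte, material: metal]: texture is matte, satisfies this → Group A.

Group A, Group A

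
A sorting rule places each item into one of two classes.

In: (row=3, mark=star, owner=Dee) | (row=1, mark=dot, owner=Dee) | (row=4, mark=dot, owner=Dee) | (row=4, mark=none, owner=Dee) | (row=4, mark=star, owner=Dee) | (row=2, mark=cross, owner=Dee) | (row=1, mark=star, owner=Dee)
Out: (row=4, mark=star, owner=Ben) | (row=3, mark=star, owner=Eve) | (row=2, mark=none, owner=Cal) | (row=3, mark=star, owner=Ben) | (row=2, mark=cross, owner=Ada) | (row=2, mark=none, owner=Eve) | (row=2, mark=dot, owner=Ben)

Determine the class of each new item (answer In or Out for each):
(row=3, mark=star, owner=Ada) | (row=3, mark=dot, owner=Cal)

Out, Out

The distinguishing property — owner is Dee — holds for all the 'In' cases and none of the 'Out' cases.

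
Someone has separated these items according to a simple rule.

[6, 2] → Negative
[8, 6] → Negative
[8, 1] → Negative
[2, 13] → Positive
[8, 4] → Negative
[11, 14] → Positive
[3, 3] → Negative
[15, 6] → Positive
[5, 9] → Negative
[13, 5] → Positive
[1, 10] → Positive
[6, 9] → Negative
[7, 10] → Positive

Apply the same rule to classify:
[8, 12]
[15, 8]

The common property of the 'Positive' items is: max ≥ 10. No 'Negative' item has it.
[8, 12]: Positive (max 12). [15, 8]: Positive (max 15).

Positive, Positive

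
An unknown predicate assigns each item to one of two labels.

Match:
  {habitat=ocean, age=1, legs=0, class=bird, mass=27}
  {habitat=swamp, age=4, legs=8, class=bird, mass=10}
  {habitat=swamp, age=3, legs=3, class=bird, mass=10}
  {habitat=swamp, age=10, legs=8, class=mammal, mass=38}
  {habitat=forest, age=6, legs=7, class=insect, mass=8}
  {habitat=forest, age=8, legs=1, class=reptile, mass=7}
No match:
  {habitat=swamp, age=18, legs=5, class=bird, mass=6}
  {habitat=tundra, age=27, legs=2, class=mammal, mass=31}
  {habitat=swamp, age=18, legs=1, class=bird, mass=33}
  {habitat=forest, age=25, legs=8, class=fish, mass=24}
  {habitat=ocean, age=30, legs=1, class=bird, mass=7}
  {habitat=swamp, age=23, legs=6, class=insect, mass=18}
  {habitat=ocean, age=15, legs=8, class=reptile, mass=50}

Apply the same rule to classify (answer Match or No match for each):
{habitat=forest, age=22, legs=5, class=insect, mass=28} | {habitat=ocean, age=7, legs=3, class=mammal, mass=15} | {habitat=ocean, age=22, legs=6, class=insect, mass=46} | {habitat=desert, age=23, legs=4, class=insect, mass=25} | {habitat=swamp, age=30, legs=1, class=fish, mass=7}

No match, Match, No match, No match, No match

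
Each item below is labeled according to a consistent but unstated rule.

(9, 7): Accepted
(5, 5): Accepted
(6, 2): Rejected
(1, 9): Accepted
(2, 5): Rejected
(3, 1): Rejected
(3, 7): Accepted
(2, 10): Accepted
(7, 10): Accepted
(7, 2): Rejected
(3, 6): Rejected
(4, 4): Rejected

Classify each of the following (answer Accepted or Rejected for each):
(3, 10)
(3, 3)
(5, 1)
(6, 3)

The common property of the 'Accepted' items is: sum ≥ 10. No 'Rejected' item has it.
(3, 10) → 3+10 = 13 → Accepted.
(3, 3) → 3+3 = 6 → Rejected.
(5, 1) → 5+1 = 6 → Rejected.
(6, 3) → 6+3 = 9 → Rejected.

Accepted, Rejected, Rejected, Rejected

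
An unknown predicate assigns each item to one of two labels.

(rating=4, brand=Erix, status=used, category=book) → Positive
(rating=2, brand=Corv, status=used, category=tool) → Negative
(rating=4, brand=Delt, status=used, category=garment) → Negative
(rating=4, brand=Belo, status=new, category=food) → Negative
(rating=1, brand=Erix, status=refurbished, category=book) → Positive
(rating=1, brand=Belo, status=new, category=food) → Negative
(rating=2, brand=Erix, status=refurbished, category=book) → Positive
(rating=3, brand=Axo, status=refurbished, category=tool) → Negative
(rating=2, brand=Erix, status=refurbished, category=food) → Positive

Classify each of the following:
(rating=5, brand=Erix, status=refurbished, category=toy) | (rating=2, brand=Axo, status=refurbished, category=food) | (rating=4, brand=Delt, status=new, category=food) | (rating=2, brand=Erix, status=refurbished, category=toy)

Rule: brand is Erix. This holds for each 'Positive' example and fails for each 'Negative' one.
(rating=5, brand=Erix, status=refurbished, category=toy): Positive (brand is Erix).
(rating=2, brand=Axo, status=refurbished, category=food): Negative (brand is Axo).
(rating=4, brand=Delt, status=new, category=food): Negative (brand is Delt).
(rating=2, brand=Erix, status=refurbished, category=toy): Positive (brand is Erix).

Positive, Negative, Negative, Positive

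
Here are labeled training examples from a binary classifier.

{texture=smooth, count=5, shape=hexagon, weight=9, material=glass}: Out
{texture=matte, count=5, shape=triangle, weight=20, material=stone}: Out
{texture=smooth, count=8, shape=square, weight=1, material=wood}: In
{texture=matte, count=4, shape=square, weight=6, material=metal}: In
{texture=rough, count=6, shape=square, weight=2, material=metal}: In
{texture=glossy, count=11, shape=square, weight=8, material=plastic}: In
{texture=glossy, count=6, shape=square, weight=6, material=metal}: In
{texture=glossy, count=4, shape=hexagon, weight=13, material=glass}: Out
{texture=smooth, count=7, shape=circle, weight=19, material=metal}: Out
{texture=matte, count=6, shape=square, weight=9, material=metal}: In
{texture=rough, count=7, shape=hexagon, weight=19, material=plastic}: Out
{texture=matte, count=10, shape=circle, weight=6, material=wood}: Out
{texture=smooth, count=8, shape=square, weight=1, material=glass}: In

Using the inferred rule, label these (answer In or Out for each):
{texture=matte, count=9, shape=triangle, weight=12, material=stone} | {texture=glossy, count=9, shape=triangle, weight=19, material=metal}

Out, Out

A rule that fits every label: shape is square — true of each 'In' example, false of each 'Out' one.
Out: {texture=matte, count=9, shape=triangle, weight=12, material=stone}, since shape is triangle.
Out: {texture=glossy, count=9, shape=triangle, weight=19, material=metal}, since shape is triangle.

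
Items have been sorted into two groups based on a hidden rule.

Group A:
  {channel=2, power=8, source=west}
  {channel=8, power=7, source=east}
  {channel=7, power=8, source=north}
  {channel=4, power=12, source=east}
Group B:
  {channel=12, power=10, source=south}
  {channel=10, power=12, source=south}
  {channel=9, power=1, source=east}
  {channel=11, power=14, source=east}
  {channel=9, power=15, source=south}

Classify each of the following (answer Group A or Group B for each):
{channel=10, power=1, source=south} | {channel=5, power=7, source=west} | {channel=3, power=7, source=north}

The pattern is that an item is 'Group A' exactly when: channel ≤ 8.

Group B, Group A, Group A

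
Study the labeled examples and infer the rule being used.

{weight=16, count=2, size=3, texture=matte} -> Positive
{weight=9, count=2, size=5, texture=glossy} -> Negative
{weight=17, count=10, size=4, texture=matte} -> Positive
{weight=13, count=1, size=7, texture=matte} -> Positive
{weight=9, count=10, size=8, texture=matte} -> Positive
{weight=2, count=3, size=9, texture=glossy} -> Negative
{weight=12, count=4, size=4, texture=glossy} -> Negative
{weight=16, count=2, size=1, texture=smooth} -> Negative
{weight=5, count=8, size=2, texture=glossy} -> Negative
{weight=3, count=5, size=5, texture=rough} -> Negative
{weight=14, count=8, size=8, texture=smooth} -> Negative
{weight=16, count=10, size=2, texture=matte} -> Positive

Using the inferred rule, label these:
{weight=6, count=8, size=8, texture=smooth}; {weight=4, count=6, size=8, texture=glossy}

Negative, Negative

The pattern is that an item is 'Positive' exactly when: texture is matte.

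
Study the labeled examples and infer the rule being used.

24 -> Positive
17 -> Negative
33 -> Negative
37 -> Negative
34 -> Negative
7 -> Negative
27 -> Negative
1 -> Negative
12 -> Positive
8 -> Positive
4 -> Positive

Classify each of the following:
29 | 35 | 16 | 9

The distinguishing property — multiple of 4 — holds for all the 'Positive' cases and none of the 'Negative' cases.

Negative, Negative, Positive, Negative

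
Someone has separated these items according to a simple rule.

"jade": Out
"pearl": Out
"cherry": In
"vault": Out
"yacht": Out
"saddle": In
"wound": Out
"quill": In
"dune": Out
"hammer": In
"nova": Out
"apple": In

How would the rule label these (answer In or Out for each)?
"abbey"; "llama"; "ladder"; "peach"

A rule that fits every label: has a double letter — true of each 'In' example, false of each 'Out' one.
"abbey": 'bb' doubled — satisfies this, so In.
"llama": 'll' doubled — satisfies this, so In.
"ladder": 'dd' doubled — satisfies this, so In.
"peach": no doubled letter — doesn't match, so Out.

In, In, In, Out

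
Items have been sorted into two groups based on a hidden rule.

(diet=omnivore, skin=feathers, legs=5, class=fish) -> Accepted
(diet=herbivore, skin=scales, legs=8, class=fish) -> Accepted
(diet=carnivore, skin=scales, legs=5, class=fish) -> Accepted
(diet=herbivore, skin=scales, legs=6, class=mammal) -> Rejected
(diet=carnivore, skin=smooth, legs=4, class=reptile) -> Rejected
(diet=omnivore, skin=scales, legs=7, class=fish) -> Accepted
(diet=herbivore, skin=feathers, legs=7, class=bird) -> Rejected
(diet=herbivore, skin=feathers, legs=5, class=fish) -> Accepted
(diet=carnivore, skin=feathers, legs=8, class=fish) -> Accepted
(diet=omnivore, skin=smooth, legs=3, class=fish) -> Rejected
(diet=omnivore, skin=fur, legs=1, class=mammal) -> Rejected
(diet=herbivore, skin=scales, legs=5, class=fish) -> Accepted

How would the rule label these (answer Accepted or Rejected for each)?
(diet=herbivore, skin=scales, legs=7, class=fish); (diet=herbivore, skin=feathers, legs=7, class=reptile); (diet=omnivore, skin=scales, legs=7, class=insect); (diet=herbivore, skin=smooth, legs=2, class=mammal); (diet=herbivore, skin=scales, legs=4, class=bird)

A rule that fits every label: class is fish AND legs ≥ 4 — true of each 'Accepted' example, false of each 'Rejected' one.
(diet=herbivore, skin=scales, legs=7, class=fish): Accepted (class is fish, legs = 7). (diet=herbivore, skin=feathers, legs=7, class=reptile): Rejected (class is reptile, legs = 7). (diet=omnivore, skin=scales, legs=7, class=insect): Rejected (class is insect, legs = 7). (diet=herbivore, skin=smooth, legs=2, class=mammal): Rejected (class is mammal, legs = 2). (diet=herbivore, skin=scales, legs=4, class=bird): Rejected (class is bird, legs = 4).

Accepted, Rejected, Rejected, Rejected, Rejected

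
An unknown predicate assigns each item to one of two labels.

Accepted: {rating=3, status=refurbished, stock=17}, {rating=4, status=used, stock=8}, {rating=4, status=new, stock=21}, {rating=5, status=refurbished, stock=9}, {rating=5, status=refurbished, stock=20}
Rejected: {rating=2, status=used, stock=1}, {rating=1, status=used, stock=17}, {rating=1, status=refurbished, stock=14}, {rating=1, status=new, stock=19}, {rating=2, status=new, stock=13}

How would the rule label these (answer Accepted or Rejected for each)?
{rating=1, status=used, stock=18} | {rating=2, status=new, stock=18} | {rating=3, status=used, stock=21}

The simplest hypothesis consistent with all the labels is: rating ≥ 3.
{rating=1, status=used, stock=18} — rating = 1, hence Rejected.
{rating=2, status=new, stock=18} — rating = 2, hence Rejected.
{rating=3, status=used, stock=21} — rating = 3, hence Accepted.

Rejected, Rejected, Accepted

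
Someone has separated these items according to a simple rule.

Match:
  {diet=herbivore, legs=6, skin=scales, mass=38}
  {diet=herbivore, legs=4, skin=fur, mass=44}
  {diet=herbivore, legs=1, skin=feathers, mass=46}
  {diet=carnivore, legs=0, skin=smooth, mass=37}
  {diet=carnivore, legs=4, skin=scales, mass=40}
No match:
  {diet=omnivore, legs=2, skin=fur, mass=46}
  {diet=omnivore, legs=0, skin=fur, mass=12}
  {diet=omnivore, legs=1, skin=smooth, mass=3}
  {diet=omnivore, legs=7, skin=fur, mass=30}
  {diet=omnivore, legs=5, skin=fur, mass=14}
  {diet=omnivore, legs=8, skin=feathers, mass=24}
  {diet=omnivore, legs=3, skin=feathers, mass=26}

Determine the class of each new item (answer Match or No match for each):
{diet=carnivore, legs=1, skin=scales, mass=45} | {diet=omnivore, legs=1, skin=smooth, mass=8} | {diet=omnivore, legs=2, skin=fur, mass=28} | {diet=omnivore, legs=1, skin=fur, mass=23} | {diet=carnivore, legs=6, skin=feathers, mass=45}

The simplest hypothesis consistent with all the labels is: diet is not omnivore.
{diet=carnivore, legs=1, skin=scales, mass=45} — diet is carnivore, hence Match. {diet=omnivore, legs=1, skin=smooth, mass=8} — diet is omnivore, hence No match. {diet=omnivore, legs=2, skin=fur, mass=28} — diet is omnivore, hence No match. {diet=omnivore, legs=1, skin=fur, mass=23} — diet is omnivore, hence No match. {diet=carnivore, legs=6, skin=feathers, mass=45} — diet is carnivore, hence Match.

Match, No match, No match, No match, Match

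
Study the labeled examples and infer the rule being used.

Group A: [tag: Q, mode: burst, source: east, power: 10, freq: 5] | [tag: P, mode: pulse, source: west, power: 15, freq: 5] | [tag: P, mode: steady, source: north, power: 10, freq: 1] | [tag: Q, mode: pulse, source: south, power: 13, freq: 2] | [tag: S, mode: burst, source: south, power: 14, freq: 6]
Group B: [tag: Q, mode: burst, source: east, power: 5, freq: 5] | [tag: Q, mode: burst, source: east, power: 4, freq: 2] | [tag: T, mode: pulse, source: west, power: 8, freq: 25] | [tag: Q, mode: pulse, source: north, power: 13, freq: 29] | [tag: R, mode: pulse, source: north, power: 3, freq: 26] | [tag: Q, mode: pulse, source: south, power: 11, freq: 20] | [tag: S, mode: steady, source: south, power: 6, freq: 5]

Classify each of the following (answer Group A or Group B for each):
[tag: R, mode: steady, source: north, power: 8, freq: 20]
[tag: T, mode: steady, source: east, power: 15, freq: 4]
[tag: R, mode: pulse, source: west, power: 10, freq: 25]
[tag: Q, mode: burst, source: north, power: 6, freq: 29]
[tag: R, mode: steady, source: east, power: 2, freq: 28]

Group B, Group A, Group B, Group B, Group B

A rule that fits every label: power ≥ 8 AND freq ≤ 6 — true of each 'Group A' example, false of each 'Group B' one.
[tag: R, mode: steady, source: north, power: 8, freq: 20]: Group B (power = 8, freq = 20).
[tag: T, mode: steady, source: east, power: 15, freq: 4]: Group A (power = 15, freq = 4).
[tag: R, mode: pulse, source: west, power: 10, freq: 25]: Group B (power = 10, freq = 25).
[tag: Q, mode: burst, source: north, power: 6, freq: 29]: Group B (power = 6, freq = 29).
[tag: R, mode: steady, source: east, power: 2, freq: 28]: Group B (power = 2, freq = 28).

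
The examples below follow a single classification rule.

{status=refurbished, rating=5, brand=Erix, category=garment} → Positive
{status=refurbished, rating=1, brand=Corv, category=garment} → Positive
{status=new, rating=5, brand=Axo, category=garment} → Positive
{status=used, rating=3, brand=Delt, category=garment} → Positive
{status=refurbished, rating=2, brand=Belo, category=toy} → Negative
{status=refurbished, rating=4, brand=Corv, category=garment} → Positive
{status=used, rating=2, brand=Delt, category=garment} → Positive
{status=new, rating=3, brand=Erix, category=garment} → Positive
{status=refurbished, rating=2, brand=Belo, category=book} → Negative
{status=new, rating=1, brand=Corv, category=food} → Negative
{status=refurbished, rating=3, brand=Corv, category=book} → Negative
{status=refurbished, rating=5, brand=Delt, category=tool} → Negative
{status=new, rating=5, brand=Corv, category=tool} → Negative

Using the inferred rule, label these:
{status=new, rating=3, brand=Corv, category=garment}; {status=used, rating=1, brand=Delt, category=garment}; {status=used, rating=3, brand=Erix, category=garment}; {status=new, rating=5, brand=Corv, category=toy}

The distinguishing property — category is garment — holds for all the 'Positive' cases and none of the 'Negative' cases.
{status=new, rating=3, brand=Corv, category=garment} — category is garment, hence Positive.
{status=used, rating=1, brand=Delt, category=garment} — category is garment, hence Positive.
{status=used, rating=3, brand=Erix, category=garment} — category is garment, hence Positive.
{status=new, rating=5, brand=Corv, category=toy} — category is toy, hence Negative.

Positive, Positive, Positive, Negative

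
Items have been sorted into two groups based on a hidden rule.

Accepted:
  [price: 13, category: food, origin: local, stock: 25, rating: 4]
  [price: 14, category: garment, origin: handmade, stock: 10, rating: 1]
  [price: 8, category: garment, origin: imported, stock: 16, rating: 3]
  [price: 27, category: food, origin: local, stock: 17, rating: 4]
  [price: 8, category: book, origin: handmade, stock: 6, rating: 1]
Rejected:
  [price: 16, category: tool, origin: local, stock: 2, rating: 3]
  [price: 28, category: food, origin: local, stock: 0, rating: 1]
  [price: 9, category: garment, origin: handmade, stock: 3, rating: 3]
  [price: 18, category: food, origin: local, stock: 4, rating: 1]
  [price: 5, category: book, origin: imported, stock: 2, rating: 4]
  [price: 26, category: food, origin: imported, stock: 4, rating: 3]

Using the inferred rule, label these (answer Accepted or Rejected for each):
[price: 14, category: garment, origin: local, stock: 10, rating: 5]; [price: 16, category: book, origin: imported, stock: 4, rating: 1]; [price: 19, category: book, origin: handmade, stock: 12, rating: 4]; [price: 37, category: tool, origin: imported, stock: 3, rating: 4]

Accepted, Rejected, Accepted, Rejected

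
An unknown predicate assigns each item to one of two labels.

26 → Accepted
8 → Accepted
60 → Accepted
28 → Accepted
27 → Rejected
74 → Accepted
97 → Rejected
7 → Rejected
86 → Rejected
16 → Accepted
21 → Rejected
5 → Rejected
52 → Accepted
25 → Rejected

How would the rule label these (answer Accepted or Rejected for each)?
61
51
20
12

Rejected, Rejected, Accepted, Accepted

One predicate separates the groups cleanly: even AND at most 74.
61: 61 is odd, 61 ≤ 74 — does not satisfy this, so Rejected. 51: 51 is odd, 51 ≤ 74 — does not satisfy this, so Rejected. 20: 20 is even, 20 ≤ 74 — qualifies, so Accepted. 12: 12 is even, 12 ≤ 74 — qualifies, so Accepted.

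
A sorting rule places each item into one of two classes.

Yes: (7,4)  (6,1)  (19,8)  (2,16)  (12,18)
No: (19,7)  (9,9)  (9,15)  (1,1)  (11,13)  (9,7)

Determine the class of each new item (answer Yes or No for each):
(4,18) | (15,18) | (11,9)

One predicate separates the groups cleanly: product is even.
(4,18) → 4·18 = 72 → Yes.
(15,18) → 15·18 = 270 → Yes.
(11,9) → 11·9 = 99 → No.

Yes, Yes, No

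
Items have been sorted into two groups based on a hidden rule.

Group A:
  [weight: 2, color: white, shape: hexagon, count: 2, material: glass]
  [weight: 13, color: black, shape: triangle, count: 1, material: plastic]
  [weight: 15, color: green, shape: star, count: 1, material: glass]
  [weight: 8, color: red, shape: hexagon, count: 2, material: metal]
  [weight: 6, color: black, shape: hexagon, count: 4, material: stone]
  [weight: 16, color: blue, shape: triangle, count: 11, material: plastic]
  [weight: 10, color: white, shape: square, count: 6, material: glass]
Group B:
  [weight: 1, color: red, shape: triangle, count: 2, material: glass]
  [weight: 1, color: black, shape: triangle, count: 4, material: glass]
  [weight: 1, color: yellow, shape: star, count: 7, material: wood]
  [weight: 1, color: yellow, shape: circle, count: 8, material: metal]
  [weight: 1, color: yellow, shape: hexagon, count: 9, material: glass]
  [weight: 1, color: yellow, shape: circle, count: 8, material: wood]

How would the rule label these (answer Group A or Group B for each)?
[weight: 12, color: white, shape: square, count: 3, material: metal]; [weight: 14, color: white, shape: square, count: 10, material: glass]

The classifier is using: weight ≥ 2.
[weight: 12, color: white, shape: square, count: 3, material: metal] — weight = 12, hence Group A. [weight: 14, color: white, shape: square, count: 10, material: glass] — weight = 14, hence Group A.

Group A, Group A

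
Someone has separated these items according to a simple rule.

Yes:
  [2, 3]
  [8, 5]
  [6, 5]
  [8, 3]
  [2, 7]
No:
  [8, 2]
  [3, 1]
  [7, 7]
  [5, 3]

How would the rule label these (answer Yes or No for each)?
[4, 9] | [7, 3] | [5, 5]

A rule that fits every label: sum is odd — true of each 'Yes' example, false of each 'No' one.

Yes, No, No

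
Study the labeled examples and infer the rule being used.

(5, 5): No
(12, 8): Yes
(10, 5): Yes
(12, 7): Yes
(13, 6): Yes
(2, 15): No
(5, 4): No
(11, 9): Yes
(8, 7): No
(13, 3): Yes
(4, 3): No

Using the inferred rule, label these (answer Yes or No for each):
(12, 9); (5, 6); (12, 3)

Yes, No, Yes

A rule that fits every label: first ≥ 9 — true of each 'Yes' example, false of each 'No' one.
(12, 9): first 12 — satisfies this, so Yes. (5, 6): first 5 — lacks this property, so No. (12, 3): first 12 — satisfies this, so Yes.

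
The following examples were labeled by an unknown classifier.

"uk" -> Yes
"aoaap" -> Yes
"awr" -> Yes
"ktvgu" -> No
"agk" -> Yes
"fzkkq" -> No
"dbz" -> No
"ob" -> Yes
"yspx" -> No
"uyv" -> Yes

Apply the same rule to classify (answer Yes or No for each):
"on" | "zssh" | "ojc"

The distinguishing property — starts with a vowel — holds for all the 'Yes' cases and none of the 'No' cases.

Yes, No, Yes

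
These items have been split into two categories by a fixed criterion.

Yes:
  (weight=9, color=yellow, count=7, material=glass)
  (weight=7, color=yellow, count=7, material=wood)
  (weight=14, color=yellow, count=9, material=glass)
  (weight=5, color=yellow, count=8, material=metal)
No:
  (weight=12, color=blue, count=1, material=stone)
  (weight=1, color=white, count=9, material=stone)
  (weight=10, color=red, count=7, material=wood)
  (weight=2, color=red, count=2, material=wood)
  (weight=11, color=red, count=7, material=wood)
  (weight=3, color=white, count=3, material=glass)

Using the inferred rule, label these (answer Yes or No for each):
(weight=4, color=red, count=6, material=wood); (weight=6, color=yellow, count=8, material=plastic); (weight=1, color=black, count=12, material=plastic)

The common property of the 'Yes' items is: color is yellow. No 'No' item has it.
(weight=4, color=red, count=6, material=wood): color is red — fails the rule, so No.
(weight=6, color=yellow, count=8, material=plastic): color is yellow — checks out, so Yes.
(weight=1, color=black, count=12, material=plastic): color is black — fails the rule, so No.

No, Yes, No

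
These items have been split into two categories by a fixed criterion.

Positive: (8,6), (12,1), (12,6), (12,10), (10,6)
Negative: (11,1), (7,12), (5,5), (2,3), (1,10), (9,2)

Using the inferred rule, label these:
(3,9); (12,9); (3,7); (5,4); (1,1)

Negative, Positive, Negative, Negative, Negative

One predicate separates the groups cleanly: first > second AND first is even.
(3,9): Negative (3 < 9, first 3). (12,9): Positive (12 > 9, first 12). (3,7): Negative (3 < 7, first 3). (5,4): Negative (5 > 4, first 5). (1,1): Negative (1 = 1, first 1).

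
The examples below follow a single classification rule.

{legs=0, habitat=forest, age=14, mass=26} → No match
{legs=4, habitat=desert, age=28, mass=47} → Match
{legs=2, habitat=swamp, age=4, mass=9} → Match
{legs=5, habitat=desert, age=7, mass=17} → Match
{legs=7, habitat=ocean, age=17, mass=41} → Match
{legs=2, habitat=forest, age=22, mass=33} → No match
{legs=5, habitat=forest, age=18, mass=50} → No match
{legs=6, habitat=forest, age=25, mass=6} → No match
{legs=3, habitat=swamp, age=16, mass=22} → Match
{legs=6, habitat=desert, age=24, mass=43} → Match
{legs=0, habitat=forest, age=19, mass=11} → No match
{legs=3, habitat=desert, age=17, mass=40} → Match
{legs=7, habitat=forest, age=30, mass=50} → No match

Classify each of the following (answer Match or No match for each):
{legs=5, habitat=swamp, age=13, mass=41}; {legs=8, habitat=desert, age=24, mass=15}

The rule appears to be: habitat is not forest.
{legs=5, habitat=swamp, age=13, mass=41} — habitat is swamp, hence Match. {legs=8, habitat=desert, age=24, mass=15} — habitat is desert, hence Match.

Match, Match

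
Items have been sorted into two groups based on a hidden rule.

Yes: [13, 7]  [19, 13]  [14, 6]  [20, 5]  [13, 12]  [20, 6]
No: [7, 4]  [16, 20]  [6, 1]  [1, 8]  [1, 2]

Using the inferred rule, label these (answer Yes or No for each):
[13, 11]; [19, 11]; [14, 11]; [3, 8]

'Yes' ⟺ first > second AND sum ≥ 20.

Yes, Yes, Yes, No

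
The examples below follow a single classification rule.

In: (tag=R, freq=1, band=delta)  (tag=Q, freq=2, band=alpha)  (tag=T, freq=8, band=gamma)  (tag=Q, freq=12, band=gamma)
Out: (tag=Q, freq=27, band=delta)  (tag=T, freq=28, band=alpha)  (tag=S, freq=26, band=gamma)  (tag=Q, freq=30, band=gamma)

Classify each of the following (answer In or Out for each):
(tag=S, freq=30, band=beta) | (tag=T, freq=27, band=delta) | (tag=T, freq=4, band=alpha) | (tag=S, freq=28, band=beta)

One predicate separates the groups cleanly: freq ≤ 12.

Out, Out, In, Out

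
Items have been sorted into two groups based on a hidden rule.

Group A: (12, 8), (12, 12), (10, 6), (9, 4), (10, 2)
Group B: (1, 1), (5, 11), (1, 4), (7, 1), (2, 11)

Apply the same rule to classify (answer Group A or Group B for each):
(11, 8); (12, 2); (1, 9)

Group A, Group A, Group B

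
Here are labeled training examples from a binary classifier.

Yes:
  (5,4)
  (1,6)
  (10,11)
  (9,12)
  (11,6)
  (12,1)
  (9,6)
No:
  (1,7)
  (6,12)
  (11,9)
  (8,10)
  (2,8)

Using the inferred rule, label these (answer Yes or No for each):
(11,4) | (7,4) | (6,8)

Yes, Yes, No

A rule that fits every label: sum is odd — true of each 'Yes' example, false of each 'No' one.
(11,4): 11+4 = 15, checks out → Yes.
(7,4): 7+4 = 11, checks out → Yes.
(6,8): 6+8 = 14, doesn't qualify → No.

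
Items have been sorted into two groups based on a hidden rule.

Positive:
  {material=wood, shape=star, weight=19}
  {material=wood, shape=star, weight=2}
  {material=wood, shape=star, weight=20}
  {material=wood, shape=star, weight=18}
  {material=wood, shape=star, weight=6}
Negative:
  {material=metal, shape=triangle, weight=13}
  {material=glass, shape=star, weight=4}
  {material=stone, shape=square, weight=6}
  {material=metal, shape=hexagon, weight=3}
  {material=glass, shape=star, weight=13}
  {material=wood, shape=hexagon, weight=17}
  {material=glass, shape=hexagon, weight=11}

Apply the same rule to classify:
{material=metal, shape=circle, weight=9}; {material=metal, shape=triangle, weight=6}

Negative, Negative

Rule: material is wood AND shape is star. This holds for each 'Positive' example and fails for each 'Negative' one.
{material=metal, shape=circle, weight=9} → material is metal, shape is circle → Negative.
{material=metal, shape=triangle, weight=6} → material is metal, shape is triangle → Negative.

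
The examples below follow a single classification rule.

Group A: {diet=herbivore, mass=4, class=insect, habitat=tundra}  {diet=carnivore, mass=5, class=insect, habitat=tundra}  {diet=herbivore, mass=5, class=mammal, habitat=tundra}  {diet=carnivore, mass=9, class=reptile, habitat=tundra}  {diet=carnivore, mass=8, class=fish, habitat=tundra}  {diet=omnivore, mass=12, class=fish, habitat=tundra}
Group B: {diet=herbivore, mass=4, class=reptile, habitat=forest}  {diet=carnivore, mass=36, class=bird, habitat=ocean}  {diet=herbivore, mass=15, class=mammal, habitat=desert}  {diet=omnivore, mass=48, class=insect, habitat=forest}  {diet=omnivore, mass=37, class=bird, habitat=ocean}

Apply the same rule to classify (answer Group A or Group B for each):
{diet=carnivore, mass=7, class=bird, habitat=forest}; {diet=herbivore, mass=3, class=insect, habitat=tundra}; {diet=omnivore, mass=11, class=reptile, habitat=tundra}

Rule: habitat is tundra. This holds for each 'Group A' example and fails for each 'Group B' one.

Group B, Group A, Group A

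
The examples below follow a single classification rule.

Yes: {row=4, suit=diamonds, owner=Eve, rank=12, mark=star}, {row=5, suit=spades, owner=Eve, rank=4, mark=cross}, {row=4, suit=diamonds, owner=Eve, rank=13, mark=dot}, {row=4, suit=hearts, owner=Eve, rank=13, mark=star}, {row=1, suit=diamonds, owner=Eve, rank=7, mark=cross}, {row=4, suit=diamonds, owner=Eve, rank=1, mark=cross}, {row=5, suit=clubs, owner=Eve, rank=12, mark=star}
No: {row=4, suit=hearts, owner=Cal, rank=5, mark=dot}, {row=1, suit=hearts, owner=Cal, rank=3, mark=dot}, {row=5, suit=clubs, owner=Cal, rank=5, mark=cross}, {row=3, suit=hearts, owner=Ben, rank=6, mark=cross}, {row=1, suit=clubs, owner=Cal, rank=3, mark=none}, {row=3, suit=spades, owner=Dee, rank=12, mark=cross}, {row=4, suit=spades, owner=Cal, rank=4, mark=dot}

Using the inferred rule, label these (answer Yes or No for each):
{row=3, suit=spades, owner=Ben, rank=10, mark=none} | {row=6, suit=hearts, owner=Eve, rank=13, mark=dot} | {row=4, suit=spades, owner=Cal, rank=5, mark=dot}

A rule that fits every label: owner is Eve — true of each 'Yes' example, false of each 'No' one.

No, Yes, No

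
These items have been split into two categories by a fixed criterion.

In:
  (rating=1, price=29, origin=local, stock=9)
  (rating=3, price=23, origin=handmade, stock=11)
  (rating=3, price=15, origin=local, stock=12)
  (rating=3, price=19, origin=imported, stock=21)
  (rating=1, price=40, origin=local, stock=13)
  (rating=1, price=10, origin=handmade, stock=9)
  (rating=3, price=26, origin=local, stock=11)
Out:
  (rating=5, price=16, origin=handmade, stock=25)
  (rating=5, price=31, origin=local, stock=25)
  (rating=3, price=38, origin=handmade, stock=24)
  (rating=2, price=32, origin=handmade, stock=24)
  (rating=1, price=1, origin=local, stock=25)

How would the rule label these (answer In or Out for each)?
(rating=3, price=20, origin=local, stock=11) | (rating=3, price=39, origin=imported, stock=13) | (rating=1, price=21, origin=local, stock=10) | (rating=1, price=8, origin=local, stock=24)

In, In, In, Out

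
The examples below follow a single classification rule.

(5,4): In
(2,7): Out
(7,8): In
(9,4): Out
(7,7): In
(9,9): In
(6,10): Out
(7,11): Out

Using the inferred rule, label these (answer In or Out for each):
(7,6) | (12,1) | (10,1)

In, Out, Out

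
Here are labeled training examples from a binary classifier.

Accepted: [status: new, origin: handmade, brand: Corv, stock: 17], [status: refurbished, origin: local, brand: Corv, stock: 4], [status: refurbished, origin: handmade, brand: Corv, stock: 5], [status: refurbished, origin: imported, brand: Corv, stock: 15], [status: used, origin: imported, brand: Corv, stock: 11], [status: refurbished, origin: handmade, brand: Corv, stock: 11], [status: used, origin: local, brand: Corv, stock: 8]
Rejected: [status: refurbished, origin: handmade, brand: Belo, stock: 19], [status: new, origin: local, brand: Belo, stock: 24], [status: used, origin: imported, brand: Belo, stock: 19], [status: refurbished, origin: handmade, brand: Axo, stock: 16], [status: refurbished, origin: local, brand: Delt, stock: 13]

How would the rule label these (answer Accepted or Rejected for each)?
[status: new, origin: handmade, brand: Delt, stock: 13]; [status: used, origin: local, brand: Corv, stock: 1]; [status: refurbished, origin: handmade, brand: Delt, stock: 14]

Rejected, Accepted, Rejected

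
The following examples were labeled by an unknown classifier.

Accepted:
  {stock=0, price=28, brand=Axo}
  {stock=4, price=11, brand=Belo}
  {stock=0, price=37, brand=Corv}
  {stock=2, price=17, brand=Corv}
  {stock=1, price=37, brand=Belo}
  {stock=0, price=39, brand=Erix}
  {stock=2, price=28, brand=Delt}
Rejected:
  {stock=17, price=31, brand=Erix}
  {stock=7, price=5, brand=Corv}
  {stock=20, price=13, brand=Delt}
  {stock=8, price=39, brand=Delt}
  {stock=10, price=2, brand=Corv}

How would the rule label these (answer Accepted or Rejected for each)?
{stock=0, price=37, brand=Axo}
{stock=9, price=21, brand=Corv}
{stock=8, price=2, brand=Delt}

The classifier is using: stock ≤ 4.
{stock=0, price=37, brand=Axo} → stock = 0 → Accepted. {stock=9, price=21, brand=Corv} → stock = 9 → Rejected. {stock=8, price=2, brand=Delt} → stock = 8 → Rejected.

Accepted, Rejected, Rejected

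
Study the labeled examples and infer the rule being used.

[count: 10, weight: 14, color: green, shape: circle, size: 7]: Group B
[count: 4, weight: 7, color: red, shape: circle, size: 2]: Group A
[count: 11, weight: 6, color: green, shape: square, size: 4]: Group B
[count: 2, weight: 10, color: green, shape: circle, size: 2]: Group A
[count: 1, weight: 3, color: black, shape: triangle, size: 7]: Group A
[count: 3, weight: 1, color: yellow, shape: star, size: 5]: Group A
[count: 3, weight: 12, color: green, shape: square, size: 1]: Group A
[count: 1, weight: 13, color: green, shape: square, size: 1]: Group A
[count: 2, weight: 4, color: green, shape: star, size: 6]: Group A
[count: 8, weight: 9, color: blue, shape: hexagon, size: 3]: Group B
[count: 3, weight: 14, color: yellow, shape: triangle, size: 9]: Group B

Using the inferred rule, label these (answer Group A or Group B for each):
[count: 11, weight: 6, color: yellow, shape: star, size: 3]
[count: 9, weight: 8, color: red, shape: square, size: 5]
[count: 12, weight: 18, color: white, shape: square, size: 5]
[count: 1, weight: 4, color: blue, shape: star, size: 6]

The pattern is that an item is 'Group A' exactly when: count ≤ 4 AND size ≤ 7.

Group B, Group B, Group B, Group A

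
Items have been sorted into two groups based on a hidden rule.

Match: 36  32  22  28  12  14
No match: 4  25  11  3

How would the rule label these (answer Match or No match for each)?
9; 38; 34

The common property of the 'Match' items is: even AND at least 11. No 'No match' item has it.
9: 9 is odd, 9 < 11, does not pass → No match.
38: 38 is even, 38 ≥ 11, checks out → Match.
34: 34 is even, 34 ≥ 11, checks out → Match.

No match, Match, Match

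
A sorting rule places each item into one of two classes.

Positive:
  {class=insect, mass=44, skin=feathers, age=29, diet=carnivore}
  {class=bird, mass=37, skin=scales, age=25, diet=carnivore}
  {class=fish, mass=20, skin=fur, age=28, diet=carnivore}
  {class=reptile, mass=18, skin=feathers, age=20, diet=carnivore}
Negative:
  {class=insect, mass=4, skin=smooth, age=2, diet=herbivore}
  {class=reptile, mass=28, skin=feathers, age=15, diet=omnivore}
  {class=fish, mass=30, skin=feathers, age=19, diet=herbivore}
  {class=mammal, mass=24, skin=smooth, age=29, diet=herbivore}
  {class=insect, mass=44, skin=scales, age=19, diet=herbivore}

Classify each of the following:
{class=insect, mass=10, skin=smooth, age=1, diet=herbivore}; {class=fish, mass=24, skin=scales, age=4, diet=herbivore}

The classifier is using: diet is carnivore.

Negative, Negative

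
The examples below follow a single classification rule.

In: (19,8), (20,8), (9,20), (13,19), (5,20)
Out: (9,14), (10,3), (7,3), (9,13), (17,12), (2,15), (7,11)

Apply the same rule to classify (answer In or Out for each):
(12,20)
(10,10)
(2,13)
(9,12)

In, Out, Out, Out

A rule that fits every label: max ≥ 19 — true of each 'In' example, false of each 'Out' one.
(12,20): max 20 — qualifies, so In. (10,10): max 10 — fails the rule, so Out. (2,13): max 13 — fails the rule, so Out. (9,12): max 12 — fails the rule, so Out.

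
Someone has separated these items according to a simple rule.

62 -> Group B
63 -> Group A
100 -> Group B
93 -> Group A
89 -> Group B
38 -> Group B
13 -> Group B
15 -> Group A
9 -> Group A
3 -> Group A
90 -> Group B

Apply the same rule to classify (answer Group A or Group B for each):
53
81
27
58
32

A rule that fits every label: ≡ 3 (mod 6) — true of each 'Group A' example, false of each 'Group B' one.
53: 53 mod 6 = 5 — fails the rule, so Group B.
81: 81 mod 6 = 3 — passes, so Group A.
27: 27 mod 6 = 3 — passes, so Group A.
58: 58 mod 6 = 4 — fails the rule, so Group B.
32: 32 mod 6 = 2 — fails the rule, so Group B.

Group B, Group A, Group A, Group B, Group B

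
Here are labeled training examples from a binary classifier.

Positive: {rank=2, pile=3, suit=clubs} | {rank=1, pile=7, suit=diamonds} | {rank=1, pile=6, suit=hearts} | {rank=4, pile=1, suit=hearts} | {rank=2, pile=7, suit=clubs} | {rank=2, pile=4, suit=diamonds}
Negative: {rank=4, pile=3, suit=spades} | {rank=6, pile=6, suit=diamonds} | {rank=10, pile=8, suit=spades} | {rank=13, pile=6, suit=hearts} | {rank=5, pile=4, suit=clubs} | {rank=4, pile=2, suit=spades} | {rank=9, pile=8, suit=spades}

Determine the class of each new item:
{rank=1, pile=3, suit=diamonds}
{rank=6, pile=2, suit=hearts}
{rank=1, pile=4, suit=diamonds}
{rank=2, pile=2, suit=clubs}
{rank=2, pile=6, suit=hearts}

Positive, Negative, Positive, Positive, Positive

Rule: pile = 1 OR rank ≤ 2. This holds for each 'Positive' example and fails for each 'Negative' one.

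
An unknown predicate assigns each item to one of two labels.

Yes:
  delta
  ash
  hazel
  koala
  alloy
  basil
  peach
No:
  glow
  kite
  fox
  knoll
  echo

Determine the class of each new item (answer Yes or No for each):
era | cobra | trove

Rule: contains 'a'. This holds for each 'Yes' example and fails for each 'No' one.

Yes, Yes, No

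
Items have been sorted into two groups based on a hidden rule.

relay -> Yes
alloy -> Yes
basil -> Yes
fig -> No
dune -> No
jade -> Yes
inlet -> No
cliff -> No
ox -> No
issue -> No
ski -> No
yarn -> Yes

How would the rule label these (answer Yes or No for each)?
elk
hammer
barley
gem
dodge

No, Yes, Yes, No, No

Checking candidate rules against both groups, what survives is: contains 'a'.
elk → no 'a' → No.
hammer → has 'a' → Yes.
barley → has 'a' → Yes.
gem → no 'a' → No.
dodge → no 'a' → No.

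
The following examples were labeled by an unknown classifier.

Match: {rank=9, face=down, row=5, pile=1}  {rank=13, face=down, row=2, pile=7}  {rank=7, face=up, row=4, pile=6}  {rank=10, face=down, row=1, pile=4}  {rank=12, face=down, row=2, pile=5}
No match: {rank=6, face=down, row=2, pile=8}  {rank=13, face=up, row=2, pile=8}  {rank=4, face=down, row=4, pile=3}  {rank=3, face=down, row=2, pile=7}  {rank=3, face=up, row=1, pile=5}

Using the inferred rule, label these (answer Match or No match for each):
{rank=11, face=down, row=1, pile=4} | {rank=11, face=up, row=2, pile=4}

One predicate separates the groups cleanly: rank ≥ 6 AND pile ≤ 7.
{rank=11, face=down, row=1, pile=4} → rank = 11, pile = 4 → Match. {rank=11, face=up, row=2, pile=4} → rank = 11, pile = 4 → Match.

Match, Match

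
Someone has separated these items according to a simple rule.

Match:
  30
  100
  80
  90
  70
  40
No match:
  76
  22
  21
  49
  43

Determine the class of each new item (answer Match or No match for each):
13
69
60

No match, No match, Match

Every 'Match' example satisfies: multiple of 5. None of the 'No match' examples do.
No match: 13, since 13 = 5·2 + 3.
No match: 69, since 69 = 5·13 + 4.
Match: 60, since 60 = 5·12.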